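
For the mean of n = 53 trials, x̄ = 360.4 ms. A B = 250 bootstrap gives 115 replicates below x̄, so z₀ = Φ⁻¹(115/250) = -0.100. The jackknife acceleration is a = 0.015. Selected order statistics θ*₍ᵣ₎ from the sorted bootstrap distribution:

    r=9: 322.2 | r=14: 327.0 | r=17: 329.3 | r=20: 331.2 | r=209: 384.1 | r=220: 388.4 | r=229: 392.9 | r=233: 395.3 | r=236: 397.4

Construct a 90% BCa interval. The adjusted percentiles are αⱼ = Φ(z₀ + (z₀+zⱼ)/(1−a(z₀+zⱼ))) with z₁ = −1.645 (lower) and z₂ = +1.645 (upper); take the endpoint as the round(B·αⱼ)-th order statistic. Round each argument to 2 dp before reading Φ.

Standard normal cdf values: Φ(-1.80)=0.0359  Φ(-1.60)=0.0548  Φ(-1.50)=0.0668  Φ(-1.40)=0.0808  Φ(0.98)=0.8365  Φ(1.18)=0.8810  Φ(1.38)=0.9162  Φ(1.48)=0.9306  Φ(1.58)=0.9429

Lower: z₀ + z₁ = -0.100 + (-1.645) = -1.745; 1 − a(z₀+z₁) = 1 − (0.015)(-1.745) = 1.0262; argument = -0.100 + (-1.745)/1.0262 = -1.8005 → -1.80.
α₁ = Φ(-1.80) = 0.0359; rank = round(250 × 0.0359) = 9; θ*₍9₎ = 322.2.
Upper: z₀ + z₂ = 1.545; 1 − a(z₀+z₂) = 0.9768; argument = 1.4817 → 1.48; α₂ = 0.9306; rank = 233; θ*₍233₎ = 395.3.

(322.2, 395.3)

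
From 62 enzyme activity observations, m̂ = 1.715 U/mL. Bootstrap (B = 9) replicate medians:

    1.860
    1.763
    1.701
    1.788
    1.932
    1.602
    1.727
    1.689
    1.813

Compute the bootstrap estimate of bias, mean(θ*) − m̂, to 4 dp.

bias = +0.0489

mean(θ*) = (1.860 + 1.763 + 1.701 + 1.788 + 1.932 + 1.602 + 1.727 + 1.689 + 1.813) / 9 = 1.76389
bias = 1.76389 − 1.715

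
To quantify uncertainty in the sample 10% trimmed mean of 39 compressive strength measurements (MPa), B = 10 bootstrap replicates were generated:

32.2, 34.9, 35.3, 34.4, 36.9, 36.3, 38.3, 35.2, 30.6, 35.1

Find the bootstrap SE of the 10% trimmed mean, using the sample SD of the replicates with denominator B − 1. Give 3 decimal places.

Bootstrap SE is the standard deviation of the 10 replicate 10% trimmed means.
Mean of replicates: (32.2 + 34.9 + 35.3 + 34.4 + 36.9 + 36.3 + 38.3 + 35.2 + 30.6 + 35.1) / 10 = 349.2000 / 10 = 34.9200
Sum of squared deviations: (−2.7200)² + (−0.0200)² + (+0.3800)² + (−0.5200)² + (+1.9800)² + (+1.3800)² + (+3.3800)² + (+0.2800)² + (−4.3200)² + (+0.1800)² = 43.8360
Variance = 43.8360 / 9 = 4.8707
SE* = √4.8707

SE* = 2.207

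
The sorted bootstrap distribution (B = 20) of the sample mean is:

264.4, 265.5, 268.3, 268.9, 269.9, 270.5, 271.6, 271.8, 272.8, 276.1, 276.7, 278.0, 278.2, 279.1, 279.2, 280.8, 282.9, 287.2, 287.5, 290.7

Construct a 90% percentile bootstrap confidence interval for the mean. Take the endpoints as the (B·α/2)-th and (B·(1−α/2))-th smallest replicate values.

(264.4, 287.5)

α = 0.10; lower rank = 20 × 0.050 = 1; upper rank = 20 × 0.950 = 19.
The 1st smallest replicate is 264.4; the 19th is 287.5.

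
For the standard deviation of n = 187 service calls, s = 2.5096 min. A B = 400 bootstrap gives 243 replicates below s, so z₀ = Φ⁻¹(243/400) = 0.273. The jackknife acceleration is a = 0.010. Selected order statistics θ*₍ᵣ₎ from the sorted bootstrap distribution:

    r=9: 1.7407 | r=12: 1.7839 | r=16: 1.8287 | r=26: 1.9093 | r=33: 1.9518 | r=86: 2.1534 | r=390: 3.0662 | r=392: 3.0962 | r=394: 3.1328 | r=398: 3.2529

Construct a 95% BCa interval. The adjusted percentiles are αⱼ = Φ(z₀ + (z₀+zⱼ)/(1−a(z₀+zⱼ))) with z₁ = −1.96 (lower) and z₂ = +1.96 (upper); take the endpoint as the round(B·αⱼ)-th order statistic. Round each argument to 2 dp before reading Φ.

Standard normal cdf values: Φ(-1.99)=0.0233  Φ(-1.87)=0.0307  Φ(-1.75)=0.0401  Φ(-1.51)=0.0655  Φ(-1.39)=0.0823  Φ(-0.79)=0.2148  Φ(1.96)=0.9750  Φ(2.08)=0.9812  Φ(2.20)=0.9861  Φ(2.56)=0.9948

(1.9518, 3.2529)

Lower: z₀ + z₁ = 0.273 + (-1.960) = -1.687; 1 − a(z₀+z₁) = 1 − (0.010)(-1.687) = 1.0169; argument = 0.273 + (-1.687)/1.0169 = -1.3860 → -1.39.
α₁ = Φ(-1.39) = 0.0823; rank = round(400 × 0.0823) = 33; θ*₍33₎ = 1.9518.
Upper: z₀ + z₂ = 2.233; 1 − a(z₀+z₂) = 0.9777; argument = 2.5570 → 2.56; α₂ = 0.9948; rank = 398; θ*₍398₎ = 3.2529.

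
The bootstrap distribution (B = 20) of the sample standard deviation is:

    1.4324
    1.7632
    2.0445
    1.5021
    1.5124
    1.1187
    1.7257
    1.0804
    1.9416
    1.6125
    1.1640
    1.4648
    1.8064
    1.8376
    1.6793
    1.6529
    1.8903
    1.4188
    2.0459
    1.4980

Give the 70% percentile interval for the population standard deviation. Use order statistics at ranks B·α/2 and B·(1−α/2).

Sorted replicates: 1.0804, 1.1187, 1.1640, 1.4188, 1.4324, 1.4648, 1.4980, 1.5021, 1.5124, 1.6125, 1.6529, 1.6793, 1.7257, 1.7632, 1.8064, 1.8376, 1.8903, 1.9416, 2.0445, 2.0459
α = 0.30; lower rank = 20 × 0.150 = 3; upper rank = 20 × 0.850 = 17.
The 3rd smallest replicate is 1.1640; the 17th is 1.8903.

(1.1640, 1.8903)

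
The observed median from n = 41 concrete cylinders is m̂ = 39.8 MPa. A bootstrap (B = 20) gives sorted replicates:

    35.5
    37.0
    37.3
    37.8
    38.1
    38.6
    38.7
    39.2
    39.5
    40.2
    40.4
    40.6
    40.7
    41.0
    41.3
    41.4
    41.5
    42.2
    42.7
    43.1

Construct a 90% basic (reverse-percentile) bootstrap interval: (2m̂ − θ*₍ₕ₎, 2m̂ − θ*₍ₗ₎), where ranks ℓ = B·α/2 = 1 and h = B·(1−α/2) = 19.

(36.9, 44.1)

Percentile endpoints at ranks 1 and 19: θ*₍1₎ = 35.5, θ*₍19₎ = 42.7.
Basic interval reflects these around m̂:
  lower = 2 × 39.8 − 42.7 = 36.9
  upper = 2 × 39.8 − 35.5 = 44.1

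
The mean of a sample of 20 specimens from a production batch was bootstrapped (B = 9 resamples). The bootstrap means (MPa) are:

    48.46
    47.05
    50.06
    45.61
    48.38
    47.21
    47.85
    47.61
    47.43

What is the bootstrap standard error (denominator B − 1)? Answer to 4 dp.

SE* = 1.2109

Bootstrap SE is the standard deviation of the 9 replicate means.
Mean of replicates: (48.46 + 47.05 + 50.06 + 45.61 + 48.38 + 47.21 + 47.85 + 47.61 + 47.43) / 9 = 429.66000 / 9 = 47.74000
Sum of squared deviations: (+0.72000)² + (−0.69000)² + (+2.32000)² + (−2.13000)² + (+0.64000)² + (−0.53000)² + (+0.11000)² + (−0.13000)² + (−0.31000)² = 11.72940
Variance = 11.72940 / 8 = 1.46618
SE* = √1.46618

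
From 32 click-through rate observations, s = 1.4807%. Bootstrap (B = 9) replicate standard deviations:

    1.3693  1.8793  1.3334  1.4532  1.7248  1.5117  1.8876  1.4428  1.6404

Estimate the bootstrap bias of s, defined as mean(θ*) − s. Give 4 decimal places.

mean(θ*) = (1.3693 + 1.8793 + 1.3334 + 1.4532 + 1.7248 + 1.5117 + 1.8876 + 1.4428 + 1.6404) / 9 = 1.58250
bias = 1.58250 − 1.4807

bias = +0.1018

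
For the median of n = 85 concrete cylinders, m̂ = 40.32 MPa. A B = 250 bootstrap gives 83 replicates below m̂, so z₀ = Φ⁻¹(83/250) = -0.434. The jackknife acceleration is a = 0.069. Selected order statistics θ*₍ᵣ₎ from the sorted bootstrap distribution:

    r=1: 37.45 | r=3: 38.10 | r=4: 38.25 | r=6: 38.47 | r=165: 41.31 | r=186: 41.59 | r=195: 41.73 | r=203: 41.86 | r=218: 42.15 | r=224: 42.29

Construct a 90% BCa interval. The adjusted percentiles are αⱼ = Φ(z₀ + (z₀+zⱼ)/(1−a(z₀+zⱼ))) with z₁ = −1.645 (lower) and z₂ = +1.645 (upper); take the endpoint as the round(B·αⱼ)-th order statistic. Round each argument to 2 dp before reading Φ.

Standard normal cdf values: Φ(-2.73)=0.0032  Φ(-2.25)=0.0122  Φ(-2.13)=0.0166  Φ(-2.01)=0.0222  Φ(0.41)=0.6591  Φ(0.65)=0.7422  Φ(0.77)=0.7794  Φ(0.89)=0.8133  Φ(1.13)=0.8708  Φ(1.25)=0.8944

(38.10, 41.86)

Lower: z₀ + z₁ = -0.434 + (-1.645) = -2.079; 1 − a(z₀+z₁) = 1 − (0.069)(-2.079) = 1.1435; argument = -0.434 + (-2.079)/1.1435 = -2.2522 → -2.25.
α₁ = Φ(-2.25) = 0.0122; rank = round(250 × 0.0122) = 3; θ*₍3₎ = 38.10.
Upper: z₀ + z₂ = 1.211; 1 − a(z₀+z₂) = 0.9164; argument = 0.8874 → 0.89; α₂ = 0.8133; rank = 203; θ*₍203₎ = 41.86.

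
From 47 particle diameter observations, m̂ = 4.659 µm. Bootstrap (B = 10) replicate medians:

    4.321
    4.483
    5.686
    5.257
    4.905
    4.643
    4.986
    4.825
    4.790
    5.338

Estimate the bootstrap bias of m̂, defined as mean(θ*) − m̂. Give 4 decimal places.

bias = +0.2644

mean(θ*) = (4.321 + 4.483 + 5.686 + 5.257 + 4.905 + 4.643 + 4.986 + 4.825 + 4.790 + 5.338) / 10 = 4.92340
bias = 4.92340 − 4.659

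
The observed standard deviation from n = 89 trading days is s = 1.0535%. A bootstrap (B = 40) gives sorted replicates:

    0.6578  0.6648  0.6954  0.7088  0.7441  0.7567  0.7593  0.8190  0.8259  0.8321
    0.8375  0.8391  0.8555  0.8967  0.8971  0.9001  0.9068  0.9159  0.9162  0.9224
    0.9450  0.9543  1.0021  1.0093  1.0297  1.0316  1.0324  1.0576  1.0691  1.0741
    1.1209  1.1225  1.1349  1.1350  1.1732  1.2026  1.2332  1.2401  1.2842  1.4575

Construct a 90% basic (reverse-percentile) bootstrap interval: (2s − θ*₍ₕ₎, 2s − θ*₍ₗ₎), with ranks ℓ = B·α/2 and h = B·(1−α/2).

(0.8669, 1.4422)

Percentile endpoints at ranks 2 and 38: θ*₍2₎ = 0.6648, θ*₍38₎ = 1.2401.
Basic interval reflects these around s:
  lower = 2 × 1.0535 − 1.2401 = 0.8669
  upper = 2 × 1.0535 − 0.6648 = 1.4422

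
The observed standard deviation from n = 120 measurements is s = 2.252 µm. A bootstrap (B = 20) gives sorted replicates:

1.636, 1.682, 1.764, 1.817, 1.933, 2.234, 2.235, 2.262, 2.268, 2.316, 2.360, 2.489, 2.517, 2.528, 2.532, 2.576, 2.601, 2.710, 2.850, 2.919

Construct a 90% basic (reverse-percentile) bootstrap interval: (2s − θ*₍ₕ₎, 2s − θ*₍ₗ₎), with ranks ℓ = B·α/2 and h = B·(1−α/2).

(1.654, 2.868)

Percentile endpoints at ranks 1 and 19: θ*₍1₎ = 1.636, θ*₍19₎ = 2.850.
Basic interval reflects these around s:
  lower = 2 × 2.252 − 2.850 = 1.654
  upper = 2 × 2.252 − 1.636 = 2.868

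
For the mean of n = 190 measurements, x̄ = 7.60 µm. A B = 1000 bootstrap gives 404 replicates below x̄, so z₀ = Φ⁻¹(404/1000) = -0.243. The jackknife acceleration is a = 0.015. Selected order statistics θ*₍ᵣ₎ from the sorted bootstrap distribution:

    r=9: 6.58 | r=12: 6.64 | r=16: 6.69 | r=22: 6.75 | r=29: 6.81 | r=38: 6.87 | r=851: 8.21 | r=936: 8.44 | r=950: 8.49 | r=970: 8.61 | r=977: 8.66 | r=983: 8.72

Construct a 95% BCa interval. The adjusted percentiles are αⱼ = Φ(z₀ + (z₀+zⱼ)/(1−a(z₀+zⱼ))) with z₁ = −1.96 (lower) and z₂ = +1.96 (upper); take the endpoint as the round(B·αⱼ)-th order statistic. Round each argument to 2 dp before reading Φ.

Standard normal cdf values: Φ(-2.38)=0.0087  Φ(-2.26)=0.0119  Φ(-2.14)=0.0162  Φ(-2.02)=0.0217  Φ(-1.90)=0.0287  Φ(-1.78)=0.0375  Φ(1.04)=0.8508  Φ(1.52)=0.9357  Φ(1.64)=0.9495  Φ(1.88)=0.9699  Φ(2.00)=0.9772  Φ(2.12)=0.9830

Lower: z₀ + z₁ = -0.243 + (-1.960) = -2.203; 1 − a(z₀+z₁) = 1 − (0.015)(-2.203) = 1.0330; argument = -0.243 + (-2.203)/1.0330 = -2.3755 → -2.38.
α₁ = Φ(-2.38) = 0.0087; rank = round(1000 × 0.0087) = 9; θ*₍9₎ = 6.58.
Upper: z₀ + z₂ = 1.717; 1 − a(z₀+z₂) = 0.9742; argument = 1.5194 → 1.52; α₂ = 0.9357; rank = 936; θ*₍936₎ = 8.44.

(6.58, 8.44)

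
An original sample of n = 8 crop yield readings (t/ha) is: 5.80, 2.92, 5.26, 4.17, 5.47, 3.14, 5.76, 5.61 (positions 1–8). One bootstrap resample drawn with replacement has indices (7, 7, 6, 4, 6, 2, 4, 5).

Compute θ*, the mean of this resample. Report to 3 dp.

θ* = 4.316

Resample values: 5.76, 5.76, 3.14, 4.17, 3.14, 2.92, 4.17, 5.47.
Mean = (5.76 + 5.76 + 3.14 + 4.17 + 3.14 + 2.92 + 4.17 + 5.47) / 8 = 34.530 / 8 = 4.316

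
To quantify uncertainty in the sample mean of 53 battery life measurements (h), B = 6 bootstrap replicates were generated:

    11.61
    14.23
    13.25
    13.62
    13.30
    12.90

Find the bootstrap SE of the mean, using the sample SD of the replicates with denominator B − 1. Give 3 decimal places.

SE* = 0.878

Bootstrap SE is the standard deviation of the 6 replicate means.
Mean of replicates: (11.61 + 14.23 + 13.25 + 13.62 + 13.30 + 12.90) / 6 = 78.9100 / 6 = 13.1517
Sum of squared deviations: (−1.5417)² + (+1.0783)² + (+0.0983)² + (+0.4683)² + (+0.1483)² + (−0.2517)² = 3.8539
Variance = 3.8539 / 5 = 0.7708
SE* = √0.7708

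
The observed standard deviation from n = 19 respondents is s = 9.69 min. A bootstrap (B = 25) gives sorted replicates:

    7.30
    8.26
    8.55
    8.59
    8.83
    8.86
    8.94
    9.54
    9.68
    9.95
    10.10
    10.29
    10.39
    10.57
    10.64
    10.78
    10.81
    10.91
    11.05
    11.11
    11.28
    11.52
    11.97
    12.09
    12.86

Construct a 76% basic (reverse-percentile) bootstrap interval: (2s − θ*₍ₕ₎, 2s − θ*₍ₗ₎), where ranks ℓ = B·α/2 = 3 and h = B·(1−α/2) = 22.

Percentile endpoints at ranks 3 and 22: θ*₍3₎ = 8.55, θ*₍22₎ = 11.52.
Basic interval reflects these around s:
  lower = 2 × 9.69 − 11.52 = 7.86
  upper = 2 × 9.69 − 8.55 = 10.83

(7.86, 10.83)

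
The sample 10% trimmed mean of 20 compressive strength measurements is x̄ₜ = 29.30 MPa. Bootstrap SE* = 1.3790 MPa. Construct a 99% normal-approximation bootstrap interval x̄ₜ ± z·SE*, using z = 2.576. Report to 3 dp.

(25.748, 32.852)

Margin = 2.576 × 1.3790 = 3.5523
Interval: 29.30 ± 3.5523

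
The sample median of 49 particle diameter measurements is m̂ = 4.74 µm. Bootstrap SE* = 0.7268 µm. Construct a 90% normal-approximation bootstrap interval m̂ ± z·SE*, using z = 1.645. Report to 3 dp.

Margin = 1.645 × 0.7268 = 1.1956
Interval: 4.74 ± 1.1956

(3.544, 5.936)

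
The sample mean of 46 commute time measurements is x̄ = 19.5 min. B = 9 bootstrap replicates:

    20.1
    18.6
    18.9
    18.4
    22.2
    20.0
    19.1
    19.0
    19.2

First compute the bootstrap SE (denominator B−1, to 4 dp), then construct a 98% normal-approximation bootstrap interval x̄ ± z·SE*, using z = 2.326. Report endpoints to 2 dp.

Mean of replicates = 19.5000; sum of squared deviations = 10.7800; SE* = √(10.7800/8) = 1.1608
Margin = 2.326 × 1.1608 = 2.700
Interval: 19.5 ± 2.700

(16.80, 22.20)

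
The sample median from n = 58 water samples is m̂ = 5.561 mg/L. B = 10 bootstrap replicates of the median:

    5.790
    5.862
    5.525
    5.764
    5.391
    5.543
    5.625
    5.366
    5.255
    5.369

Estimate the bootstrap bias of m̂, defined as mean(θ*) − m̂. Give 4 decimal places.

mean(θ*) = (5.790 + 5.862 + 5.525 + 5.764 + 5.391 + 5.543 + 5.625 + 5.366 + 5.255 + 5.369) / 10 = 5.54900
bias = 5.54900 − 5.561

bias = −0.0120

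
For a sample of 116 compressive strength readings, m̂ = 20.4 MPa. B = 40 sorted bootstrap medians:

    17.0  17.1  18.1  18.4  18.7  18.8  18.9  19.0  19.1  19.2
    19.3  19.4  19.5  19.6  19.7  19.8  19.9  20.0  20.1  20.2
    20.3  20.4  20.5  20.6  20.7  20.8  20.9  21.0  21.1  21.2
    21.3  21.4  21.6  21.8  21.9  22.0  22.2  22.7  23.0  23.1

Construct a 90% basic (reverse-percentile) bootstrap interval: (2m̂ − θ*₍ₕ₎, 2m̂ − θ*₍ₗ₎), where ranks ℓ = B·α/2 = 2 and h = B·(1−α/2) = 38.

(18.1, 23.7)

Percentile endpoints at ranks 2 and 38: θ*₍2₎ = 17.1, θ*₍38₎ = 22.7.
Basic interval reflects these around m̂:
  lower = 2 × 20.4 − 22.7 = 18.1
  upper = 2 × 20.4 − 17.1 = 23.7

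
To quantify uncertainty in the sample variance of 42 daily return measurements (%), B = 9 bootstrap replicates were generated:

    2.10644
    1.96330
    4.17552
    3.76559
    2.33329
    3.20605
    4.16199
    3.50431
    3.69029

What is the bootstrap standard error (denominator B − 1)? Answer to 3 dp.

SE* = 0.866

Bootstrap SE is the standard deviation of the 9 replicate variances.
Mean of replicates: (2.10644 + 1.96330 + 4.17552 + 3.76559 + 2.33329 + 3.20605 + 4.16199 + 3.50431 + 3.69029) / 9 = 28.906780 / 9 = 3.211864
Sum of squared deviations: (−1.105424)² + (−1.248564)² + (+0.963656)² + (+0.553726)² + (−0.878574)² + (−0.005814)² + (+0.950126)² + (+0.292446)² + (+0.478426)² = 6.005201
Variance = 6.005201 / 8 = 0.750650
SE* = √0.750650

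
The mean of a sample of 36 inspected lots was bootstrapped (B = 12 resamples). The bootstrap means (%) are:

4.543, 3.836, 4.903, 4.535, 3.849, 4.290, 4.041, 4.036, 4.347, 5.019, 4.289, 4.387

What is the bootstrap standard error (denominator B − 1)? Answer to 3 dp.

SE* = 0.374

Bootstrap SE is the standard deviation of the 12 replicate means.
Mean of replicates: (4.543 + 3.836 + 4.903 + 4.535 + 3.849 + 4.290 + 4.041 + 4.036 + 4.347 + 5.019 + 4.289 + 4.387) / 12 = 52.0750 / 12 = 4.3396
Sum of squared deviations: (+0.2034)² + (−0.5036)² + (+0.5634)² + (+0.1954)² + (−0.4906)² + (−0.0496)² + (−0.2986)² + (−0.3036)² + (+0.0074)² + (+0.6794)² + (−0.0506)² + (+0.0474)² = 1.5415
Variance = 1.5415 / 11 = 0.1401
SE* = √0.1401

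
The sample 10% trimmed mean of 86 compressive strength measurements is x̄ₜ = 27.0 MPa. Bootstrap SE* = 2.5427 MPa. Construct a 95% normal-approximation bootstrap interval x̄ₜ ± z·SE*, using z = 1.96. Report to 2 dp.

Margin = 1.96 × 2.5427 = 4.984
Interval: 27.0 ± 4.984

(22.02, 31.98)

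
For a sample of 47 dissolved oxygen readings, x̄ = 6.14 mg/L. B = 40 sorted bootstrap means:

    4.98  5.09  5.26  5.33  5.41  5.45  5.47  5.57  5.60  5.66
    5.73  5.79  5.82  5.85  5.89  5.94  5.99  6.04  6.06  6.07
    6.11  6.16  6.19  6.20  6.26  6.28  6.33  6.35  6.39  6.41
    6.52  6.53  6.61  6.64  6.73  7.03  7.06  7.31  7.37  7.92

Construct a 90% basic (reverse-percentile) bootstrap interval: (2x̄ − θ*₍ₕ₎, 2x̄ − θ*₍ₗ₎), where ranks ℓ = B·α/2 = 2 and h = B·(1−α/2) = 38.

(4.97, 7.19)

Percentile endpoints at ranks 2 and 38: θ*₍2₎ = 5.09, θ*₍38₎ = 7.31.
Basic interval reflects these around x̄:
  lower = 2 × 6.14 − 7.31 = 4.97
  upper = 2 × 6.14 − 5.09 = 7.19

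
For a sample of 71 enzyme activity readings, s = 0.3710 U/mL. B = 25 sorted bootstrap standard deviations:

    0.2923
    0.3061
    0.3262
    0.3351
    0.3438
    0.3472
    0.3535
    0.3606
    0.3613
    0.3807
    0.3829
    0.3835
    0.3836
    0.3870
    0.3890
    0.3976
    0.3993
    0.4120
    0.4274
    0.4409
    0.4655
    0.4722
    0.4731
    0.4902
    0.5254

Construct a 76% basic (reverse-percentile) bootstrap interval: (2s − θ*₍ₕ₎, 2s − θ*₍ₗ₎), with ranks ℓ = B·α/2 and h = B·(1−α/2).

(0.2698, 0.4158)

Percentile endpoints at ranks 3 and 22: θ*₍3₎ = 0.3262, θ*₍22₎ = 0.4722.
Basic interval reflects these around s:
  lower = 2 × 0.3710 − 0.4722 = 0.2698
  upper = 2 × 0.3710 − 0.3262 = 0.4158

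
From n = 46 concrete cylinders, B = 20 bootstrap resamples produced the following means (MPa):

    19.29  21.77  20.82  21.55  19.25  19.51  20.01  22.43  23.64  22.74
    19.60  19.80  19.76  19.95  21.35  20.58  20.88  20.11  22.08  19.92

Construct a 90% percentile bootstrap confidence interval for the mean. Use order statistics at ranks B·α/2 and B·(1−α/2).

(19.25, 22.74)

Sorted replicates: 19.25, 19.29, 19.51, 19.60, 19.76, 19.80, 19.92, 19.95, 20.01, 20.11, 20.58, 20.82, 20.88, 21.35, 21.55, 21.77, 22.08, 22.43, 22.74, 23.64
α = 0.10; lower rank = 20 × 0.050 = 1; upper rank = 20 × 0.950 = 19.
The 1st smallest replicate is 19.25; the 19th is 22.74.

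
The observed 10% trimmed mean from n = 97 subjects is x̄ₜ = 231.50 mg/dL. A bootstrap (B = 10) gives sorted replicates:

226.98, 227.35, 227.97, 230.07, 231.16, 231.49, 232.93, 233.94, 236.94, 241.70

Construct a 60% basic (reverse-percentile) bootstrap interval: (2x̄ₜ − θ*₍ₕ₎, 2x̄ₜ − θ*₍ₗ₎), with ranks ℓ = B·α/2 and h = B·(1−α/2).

(229.06, 235.65)

Percentile endpoints at ranks 2 and 8: θ*₍2₎ = 227.35, θ*₍8₎ = 233.94.
Basic interval reflects these around x̄ₜ:
  lower = 2 × 231.50 − 233.94 = 229.06
  upper = 2 × 231.50 − 227.35 = 235.65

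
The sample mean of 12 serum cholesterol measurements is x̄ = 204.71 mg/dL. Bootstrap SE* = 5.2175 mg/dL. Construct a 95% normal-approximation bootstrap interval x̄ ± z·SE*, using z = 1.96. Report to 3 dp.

Margin = 1.96 × 5.2175 = 10.2263
Interval: 204.71 ± 10.2263

(194.484, 214.936)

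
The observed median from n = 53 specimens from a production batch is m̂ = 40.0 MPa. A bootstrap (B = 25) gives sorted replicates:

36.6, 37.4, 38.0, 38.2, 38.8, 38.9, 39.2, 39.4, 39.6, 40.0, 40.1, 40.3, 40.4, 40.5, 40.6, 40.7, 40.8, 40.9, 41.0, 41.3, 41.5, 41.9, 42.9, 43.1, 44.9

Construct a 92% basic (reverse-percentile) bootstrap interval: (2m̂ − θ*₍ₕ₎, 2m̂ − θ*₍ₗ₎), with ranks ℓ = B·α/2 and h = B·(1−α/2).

Percentile endpoints at ranks 1 and 24: θ*₍1₎ = 36.6, θ*₍24₎ = 43.1.
Basic interval reflects these around m̂:
  lower = 2 × 40.0 − 43.1 = 36.9
  upper = 2 × 40.0 − 36.6 = 43.4

(36.9, 43.4)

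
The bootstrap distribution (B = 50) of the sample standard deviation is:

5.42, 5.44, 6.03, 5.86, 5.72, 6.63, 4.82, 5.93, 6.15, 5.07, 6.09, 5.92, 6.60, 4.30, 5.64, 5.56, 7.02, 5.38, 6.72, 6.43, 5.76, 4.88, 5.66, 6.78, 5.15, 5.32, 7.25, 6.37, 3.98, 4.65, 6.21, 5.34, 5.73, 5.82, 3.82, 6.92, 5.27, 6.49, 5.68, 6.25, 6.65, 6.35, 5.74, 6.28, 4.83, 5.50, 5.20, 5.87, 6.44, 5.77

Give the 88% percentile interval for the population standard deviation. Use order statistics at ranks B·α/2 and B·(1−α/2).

(4.30, 6.78)

Sorted replicates: 3.82, 3.98, 4.30, 4.65, 4.82, 4.83, 4.88, 5.07, 5.15, 5.20, 5.27, 5.32, 5.34, 5.38, 5.42, 5.44, 5.50, 5.56, 5.64, 5.66, 5.68, 5.72, 5.73, 5.74, 5.76, 5.77, 5.82, 5.86, 5.87, 5.92, 5.93, 6.03, 6.09, 6.15, 6.21, 6.25, 6.28, 6.35, 6.37, 6.43, 6.44, 6.49, 6.60, 6.63, 6.65, 6.72, 6.78, 6.92, 7.02, 7.25
α = 0.12; lower rank = 50 × 0.060 = 3; upper rank = 50 × 0.940 = 47.
The 3rd smallest replicate is 4.30; the 47th is 6.78.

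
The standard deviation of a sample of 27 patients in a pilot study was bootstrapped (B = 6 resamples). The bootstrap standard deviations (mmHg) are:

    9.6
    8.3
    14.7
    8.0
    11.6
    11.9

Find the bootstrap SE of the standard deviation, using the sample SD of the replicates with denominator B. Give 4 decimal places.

Bootstrap SE is the standard deviation of the 6 replicate standard deviations.
Mean of replicates: (9.6 + 8.3 + 14.7 + 8.0 + 11.6 + 11.9) / 6 = 64.10000 / 6 = 10.68333
Sum of squared deviations: (−1.08333)² + (−2.38333)² + (+4.01667)² + (−2.68333)² + (+0.91667)² + (+1.21667)² = 32.50833
Variance = 32.50833 / 6 = 5.41806
SE* = √5.41806

SE* = 2.3277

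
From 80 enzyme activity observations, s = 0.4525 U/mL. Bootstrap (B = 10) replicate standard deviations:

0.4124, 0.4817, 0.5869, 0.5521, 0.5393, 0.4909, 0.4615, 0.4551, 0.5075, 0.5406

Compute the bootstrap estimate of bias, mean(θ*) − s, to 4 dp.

mean(θ*) = (0.4124 + 0.4817 + 0.5869 + 0.5521 + 0.5393 + 0.4909 + 0.4615 + 0.4551 + 0.5075 + 0.5406) / 10 = 0.50280
bias = 0.50280 − 0.4525

bias = +0.0503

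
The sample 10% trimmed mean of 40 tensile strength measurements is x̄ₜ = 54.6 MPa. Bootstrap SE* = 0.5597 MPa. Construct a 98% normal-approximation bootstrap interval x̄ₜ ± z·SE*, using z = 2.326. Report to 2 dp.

Margin = 2.326 × 0.5597 = 1.302
Interval: 54.6 ± 1.302

(53.30, 55.90)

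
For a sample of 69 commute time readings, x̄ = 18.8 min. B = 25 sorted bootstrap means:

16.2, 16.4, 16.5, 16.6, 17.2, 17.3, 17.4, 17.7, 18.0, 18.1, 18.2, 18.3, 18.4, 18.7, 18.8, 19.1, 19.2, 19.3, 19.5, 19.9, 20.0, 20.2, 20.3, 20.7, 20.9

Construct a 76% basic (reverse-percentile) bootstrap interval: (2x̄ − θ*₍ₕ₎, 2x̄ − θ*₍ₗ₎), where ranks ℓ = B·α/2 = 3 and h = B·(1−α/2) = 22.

(17.4, 21.1)

Percentile endpoints at ranks 3 and 22: θ*₍3₎ = 16.5, θ*₍22₎ = 20.2.
Basic interval reflects these around x̄:
  lower = 2 × 18.8 − 20.2 = 17.4
  upper = 2 × 18.8 − 16.5 = 21.1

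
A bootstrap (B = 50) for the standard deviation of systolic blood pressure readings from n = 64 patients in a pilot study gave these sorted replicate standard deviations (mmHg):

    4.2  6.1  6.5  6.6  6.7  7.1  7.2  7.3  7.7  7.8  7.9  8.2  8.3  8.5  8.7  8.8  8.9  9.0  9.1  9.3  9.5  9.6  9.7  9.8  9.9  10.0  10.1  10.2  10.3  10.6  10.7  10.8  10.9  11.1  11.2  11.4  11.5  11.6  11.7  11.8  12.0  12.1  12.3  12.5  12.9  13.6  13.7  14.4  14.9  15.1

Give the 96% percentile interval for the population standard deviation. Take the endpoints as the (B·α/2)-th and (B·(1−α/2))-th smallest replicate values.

(4.2, 14.9)

α = 0.04; lower rank = 50 × 0.020 = 1; upper rank = 50 × 0.980 = 49.
The 1st smallest replicate is 4.2; the 49th is 14.9.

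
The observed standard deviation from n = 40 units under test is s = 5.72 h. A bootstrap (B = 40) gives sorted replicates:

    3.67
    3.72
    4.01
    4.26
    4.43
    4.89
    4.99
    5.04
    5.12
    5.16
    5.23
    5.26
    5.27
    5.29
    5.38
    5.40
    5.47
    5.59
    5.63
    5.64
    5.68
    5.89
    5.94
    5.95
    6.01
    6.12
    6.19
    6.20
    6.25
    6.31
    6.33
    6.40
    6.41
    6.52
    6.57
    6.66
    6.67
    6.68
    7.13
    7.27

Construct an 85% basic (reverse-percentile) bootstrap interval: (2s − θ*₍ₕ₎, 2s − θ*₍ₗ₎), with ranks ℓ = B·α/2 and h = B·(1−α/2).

Percentile endpoints at ranks 3 and 37: θ*₍3₎ = 4.01, θ*₍37₎ = 6.67.
Basic interval reflects these around s:
  lower = 2 × 5.72 − 6.67 = 4.77
  upper = 2 × 5.72 − 4.01 = 7.43

(4.77, 7.43)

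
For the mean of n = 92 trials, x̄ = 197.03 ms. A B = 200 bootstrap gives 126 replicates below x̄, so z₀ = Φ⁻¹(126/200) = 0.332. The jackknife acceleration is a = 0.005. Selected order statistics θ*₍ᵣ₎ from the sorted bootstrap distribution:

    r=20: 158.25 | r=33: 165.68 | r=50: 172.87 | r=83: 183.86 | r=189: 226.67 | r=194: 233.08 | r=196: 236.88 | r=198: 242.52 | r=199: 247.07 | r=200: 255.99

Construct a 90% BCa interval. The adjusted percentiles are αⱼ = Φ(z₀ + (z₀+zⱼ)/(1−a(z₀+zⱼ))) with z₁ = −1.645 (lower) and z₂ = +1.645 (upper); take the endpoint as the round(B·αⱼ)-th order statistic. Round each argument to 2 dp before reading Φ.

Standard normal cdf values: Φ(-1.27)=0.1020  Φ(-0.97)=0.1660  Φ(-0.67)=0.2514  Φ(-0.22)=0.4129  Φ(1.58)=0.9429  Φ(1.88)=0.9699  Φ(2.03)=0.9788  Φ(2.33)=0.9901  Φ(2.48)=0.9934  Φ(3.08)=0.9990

Lower: z₀ + z₁ = 0.332 + (-1.645) = -1.313; 1 − a(z₀+z₁) = 1 − (0.005)(-1.313) = 1.0066; argument = 0.332 + (-1.313)/1.0066 = -0.9724 → -0.97.
α₁ = Φ(-0.97) = 0.1660; rank = round(200 × 0.1660) = 33; θ*₍33₎ = 165.68.
Upper: z₀ + z₂ = 1.977; 1 − a(z₀+z₂) = 0.9901; argument = 2.3287 → 2.33; α₂ = 0.9901; rank = 198; θ*₍198₎ = 242.52.

(165.68, 242.52)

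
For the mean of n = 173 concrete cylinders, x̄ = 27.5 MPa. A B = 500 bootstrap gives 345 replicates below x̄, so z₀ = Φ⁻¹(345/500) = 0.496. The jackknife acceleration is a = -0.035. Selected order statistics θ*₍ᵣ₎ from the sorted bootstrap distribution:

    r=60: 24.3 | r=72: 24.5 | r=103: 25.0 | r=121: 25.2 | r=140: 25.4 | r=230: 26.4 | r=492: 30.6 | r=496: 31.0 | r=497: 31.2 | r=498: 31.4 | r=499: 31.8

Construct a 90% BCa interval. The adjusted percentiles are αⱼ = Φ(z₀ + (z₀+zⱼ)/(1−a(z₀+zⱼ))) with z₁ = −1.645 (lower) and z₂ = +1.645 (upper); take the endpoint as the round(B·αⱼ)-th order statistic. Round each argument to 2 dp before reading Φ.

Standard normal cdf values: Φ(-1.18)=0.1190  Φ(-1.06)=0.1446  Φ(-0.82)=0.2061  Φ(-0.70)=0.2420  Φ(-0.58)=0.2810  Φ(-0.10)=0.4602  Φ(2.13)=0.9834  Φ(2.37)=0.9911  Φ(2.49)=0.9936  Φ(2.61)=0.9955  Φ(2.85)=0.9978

(25.2, 31.2)

Lower: z₀ + z₁ = 0.496 + (-1.645) = -1.149; 1 − a(z₀+z₁) = 1 − (-0.035)(-1.149) = 0.9598; argument = 0.496 + (-1.149)/0.9598 = -0.7011 → -0.70.
α₁ = Φ(-0.70) = 0.2420; rank = round(500 × 0.2420) = 121; θ*₍121₎ = 25.2.
Upper: z₀ + z₂ = 2.141; 1 − a(z₀+z₂) = 1.0749; argument = 2.4877 → 2.49; α₂ = 0.9936; rank = 497; θ*₍497₎ = 31.2.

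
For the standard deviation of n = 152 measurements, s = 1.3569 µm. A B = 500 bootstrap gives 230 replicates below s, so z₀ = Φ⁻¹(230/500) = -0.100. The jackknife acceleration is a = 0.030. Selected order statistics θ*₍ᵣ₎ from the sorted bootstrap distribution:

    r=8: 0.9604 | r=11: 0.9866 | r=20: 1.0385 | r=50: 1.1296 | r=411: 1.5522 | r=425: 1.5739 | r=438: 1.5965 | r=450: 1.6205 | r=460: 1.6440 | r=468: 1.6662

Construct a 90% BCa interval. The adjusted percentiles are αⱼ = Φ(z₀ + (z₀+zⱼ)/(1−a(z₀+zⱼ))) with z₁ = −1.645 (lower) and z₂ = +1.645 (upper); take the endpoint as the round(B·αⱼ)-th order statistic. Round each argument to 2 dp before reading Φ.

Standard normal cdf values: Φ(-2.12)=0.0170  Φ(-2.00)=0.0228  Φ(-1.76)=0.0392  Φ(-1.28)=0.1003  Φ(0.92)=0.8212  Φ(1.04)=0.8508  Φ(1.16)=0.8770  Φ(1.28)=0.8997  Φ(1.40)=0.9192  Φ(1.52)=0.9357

(1.0385, 1.6662)

Lower: z₀ + z₁ = -0.100 + (-1.645) = -1.745; 1 − a(z₀+z₁) = 1 − (0.030)(-1.745) = 1.0523; argument = -0.100 + (-1.745)/1.0523 = -1.7582 → -1.76.
α₁ = Φ(-1.76) = 0.0392; rank = round(500 × 0.0392) = 20; θ*₍20₎ = 1.0385.
Upper: z₀ + z₂ = 1.545; 1 − a(z₀+z₂) = 0.9536; argument = 1.5201 → 1.52; α₂ = 0.9357; rank = 468; θ*₍468₎ = 1.6662.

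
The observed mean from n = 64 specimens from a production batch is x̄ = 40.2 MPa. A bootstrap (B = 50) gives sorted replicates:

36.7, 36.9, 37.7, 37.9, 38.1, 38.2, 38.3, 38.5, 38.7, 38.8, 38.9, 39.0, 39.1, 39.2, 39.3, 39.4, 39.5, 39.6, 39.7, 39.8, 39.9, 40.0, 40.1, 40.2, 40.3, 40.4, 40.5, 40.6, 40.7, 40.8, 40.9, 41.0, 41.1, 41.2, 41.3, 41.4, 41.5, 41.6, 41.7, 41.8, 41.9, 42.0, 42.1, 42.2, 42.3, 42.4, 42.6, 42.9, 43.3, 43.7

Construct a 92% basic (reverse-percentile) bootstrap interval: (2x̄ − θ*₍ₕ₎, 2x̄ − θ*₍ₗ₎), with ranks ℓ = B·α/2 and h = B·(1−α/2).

(37.5, 43.5)

Percentile endpoints at ranks 2 and 48: θ*₍2₎ = 36.9, θ*₍48₎ = 42.9.
Basic interval reflects these around x̄:
  lower = 2 × 40.2 − 42.9 = 37.5
  upper = 2 × 40.2 − 36.9 = 43.5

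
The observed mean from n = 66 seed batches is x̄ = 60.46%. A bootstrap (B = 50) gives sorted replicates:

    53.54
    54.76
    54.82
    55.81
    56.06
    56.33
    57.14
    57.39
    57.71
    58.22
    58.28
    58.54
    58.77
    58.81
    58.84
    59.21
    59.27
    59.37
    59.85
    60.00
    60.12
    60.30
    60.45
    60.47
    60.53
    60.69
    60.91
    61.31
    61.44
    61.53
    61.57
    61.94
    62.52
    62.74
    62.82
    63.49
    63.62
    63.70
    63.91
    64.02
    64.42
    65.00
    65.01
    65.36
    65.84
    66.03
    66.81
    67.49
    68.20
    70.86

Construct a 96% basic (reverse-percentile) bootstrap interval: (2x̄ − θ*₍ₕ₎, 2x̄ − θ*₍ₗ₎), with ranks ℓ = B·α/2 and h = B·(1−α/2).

Percentile endpoints at ranks 1 and 49: θ*₍1₎ = 53.54, θ*₍49₎ = 68.20.
Basic interval reflects these around x̄:
  lower = 2 × 60.46 − 68.20 = 52.72
  upper = 2 × 60.46 − 53.54 = 67.38

(52.72, 67.38)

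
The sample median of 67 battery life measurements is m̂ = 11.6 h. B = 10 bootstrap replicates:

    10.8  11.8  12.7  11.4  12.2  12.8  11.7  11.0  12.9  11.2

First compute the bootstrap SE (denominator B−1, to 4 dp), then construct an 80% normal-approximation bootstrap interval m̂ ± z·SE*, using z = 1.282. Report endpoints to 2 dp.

(10.61, 12.59)

Mean of replicates = 11.8500; sum of squared deviations = 5.3250; SE* = √(5.3250/9) = 0.7692
Margin = 1.282 × 0.7692 = 0.986
Interval: 11.6 ± 0.986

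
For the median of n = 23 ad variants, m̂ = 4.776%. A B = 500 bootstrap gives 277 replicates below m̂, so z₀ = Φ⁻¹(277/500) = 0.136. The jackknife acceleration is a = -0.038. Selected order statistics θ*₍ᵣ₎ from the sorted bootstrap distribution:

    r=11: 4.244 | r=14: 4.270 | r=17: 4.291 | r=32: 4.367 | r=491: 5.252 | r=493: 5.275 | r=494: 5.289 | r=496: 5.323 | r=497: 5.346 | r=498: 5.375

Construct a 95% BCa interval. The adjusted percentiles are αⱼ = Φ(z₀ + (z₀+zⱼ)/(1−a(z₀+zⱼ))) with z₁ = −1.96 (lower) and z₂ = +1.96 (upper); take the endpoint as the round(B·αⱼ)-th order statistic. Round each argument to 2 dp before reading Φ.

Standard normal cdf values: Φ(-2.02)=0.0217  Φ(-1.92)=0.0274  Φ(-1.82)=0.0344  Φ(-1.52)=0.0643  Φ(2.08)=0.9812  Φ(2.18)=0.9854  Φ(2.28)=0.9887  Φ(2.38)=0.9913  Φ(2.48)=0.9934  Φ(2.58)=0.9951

Lower: z₀ + z₁ = 0.136 + (-1.960) = -1.824; 1 − a(z₀+z₁) = 1 − (-0.038)(-1.824) = 0.9307; argument = 0.136 + (-1.824)/0.9307 = -1.8238 → -1.82.
α₁ = Φ(-1.82) = 0.0344; rank = round(500 × 0.0344) = 17; θ*₍17₎ = 4.291.
Upper: z₀ + z₂ = 2.096; 1 − a(z₀+z₂) = 1.0796; argument = 2.0774 → 2.08; α₂ = 0.9812; rank = 491; θ*₍491₎ = 5.252.

(4.291, 5.252)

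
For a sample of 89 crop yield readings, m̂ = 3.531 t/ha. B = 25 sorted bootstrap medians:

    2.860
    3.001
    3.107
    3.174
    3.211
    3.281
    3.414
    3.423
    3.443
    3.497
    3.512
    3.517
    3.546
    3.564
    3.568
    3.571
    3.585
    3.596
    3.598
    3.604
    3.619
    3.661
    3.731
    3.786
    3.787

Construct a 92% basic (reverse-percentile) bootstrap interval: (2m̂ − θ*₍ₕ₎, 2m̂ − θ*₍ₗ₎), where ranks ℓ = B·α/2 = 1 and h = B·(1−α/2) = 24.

Percentile endpoints at ranks 1 and 24: θ*₍1₎ = 2.860, θ*₍24₎ = 3.786.
Basic interval reflects these around m̂:
  lower = 2 × 3.531 − 3.786 = 3.276
  upper = 2 × 3.531 − 2.860 = 4.202

(3.276, 4.202)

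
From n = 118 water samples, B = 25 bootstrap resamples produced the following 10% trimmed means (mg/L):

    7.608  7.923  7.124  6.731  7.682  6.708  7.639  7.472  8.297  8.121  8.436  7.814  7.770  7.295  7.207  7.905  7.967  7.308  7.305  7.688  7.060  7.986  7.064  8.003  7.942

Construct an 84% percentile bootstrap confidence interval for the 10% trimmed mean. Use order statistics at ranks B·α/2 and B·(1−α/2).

Sorted replicates: 6.708, 6.731, 7.060, 7.064, 7.124, 7.207, 7.295, 7.305, 7.308, 7.472, 7.608, 7.639, 7.682, 7.688, 7.770, 7.814, 7.905, 7.923, 7.942, 7.967, 7.986, 8.003, 8.121, 8.297, 8.436
α = 0.16; lower rank = 25 × 0.080 = 2; upper rank = 25 × 0.920 = 23.
The 2nd smallest replicate is 6.731; the 23rd is 8.121.

(6.731, 8.121)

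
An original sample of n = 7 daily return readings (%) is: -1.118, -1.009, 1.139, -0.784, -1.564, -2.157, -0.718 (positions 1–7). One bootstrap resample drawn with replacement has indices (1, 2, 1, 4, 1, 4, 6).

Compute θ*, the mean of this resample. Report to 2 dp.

θ* = -1.16

Resample values: -1.118, -1.009, -1.118, -0.784, -1.118, -0.784, -2.157.
Mean = ((-1.118) + (-1.009) + (-1.118) + (-0.784) + (-1.118) + (-0.784) + (-2.157)) / 7 = -8.0880 / 7 = -1.16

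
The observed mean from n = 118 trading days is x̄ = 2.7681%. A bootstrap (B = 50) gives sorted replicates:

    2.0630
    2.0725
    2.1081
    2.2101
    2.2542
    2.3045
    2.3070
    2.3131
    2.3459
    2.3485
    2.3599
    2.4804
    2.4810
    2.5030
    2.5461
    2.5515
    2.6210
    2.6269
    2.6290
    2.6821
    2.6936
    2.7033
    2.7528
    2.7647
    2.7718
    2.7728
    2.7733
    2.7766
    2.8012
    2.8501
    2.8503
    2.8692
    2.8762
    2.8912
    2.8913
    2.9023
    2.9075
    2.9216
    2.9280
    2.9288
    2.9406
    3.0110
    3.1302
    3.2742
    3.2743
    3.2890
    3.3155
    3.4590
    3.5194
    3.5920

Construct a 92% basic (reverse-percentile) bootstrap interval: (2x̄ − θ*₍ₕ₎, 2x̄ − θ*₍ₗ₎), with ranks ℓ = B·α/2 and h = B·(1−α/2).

Percentile endpoints at ranks 2 and 48: θ*₍2₎ = 2.0725, θ*₍48₎ = 3.4590.
Basic interval reflects these around x̄:
  lower = 2 × 2.7681 − 3.4590 = 2.0772
  upper = 2 × 2.7681 − 2.0725 = 3.4637

(2.0772, 3.4637)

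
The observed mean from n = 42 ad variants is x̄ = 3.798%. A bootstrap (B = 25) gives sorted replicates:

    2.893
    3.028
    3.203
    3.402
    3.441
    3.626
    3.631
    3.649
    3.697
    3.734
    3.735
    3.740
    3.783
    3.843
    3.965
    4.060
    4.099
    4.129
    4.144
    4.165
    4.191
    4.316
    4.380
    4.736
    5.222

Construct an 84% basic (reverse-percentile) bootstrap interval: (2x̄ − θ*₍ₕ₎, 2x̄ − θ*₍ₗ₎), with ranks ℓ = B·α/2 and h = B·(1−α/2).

(3.216, 4.568)

Percentile endpoints at ranks 2 and 23: θ*₍2₎ = 3.028, θ*₍23₎ = 4.380.
Basic interval reflects these around x̄:
  lower = 2 × 3.798 − 4.380 = 3.216
  upper = 2 × 3.798 − 3.028 = 4.568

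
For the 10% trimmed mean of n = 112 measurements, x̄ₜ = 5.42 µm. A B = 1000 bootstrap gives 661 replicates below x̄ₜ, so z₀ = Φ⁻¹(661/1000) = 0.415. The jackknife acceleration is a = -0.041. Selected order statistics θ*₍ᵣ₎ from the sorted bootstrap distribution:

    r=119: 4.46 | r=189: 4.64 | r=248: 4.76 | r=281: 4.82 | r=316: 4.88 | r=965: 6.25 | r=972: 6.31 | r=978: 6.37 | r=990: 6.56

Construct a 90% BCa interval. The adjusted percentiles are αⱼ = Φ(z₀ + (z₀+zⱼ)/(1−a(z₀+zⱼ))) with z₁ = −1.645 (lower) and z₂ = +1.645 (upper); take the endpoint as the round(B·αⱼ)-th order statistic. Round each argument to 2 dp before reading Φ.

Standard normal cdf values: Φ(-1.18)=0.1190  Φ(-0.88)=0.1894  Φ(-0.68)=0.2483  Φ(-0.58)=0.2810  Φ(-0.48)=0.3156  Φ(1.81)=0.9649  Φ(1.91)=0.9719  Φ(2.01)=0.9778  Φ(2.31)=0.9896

(4.64, 6.56)

Lower: z₀ + z₁ = 0.415 + (-1.645) = -1.230; 1 − a(z₀+z₁) = 1 − (-0.041)(-1.230) = 0.9496; argument = 0.415 + (-1.230)/0.9496 = -0.8803 → -0.88.
α₁ = Φ(-0.88) = 0.1894; rank = round(1000 × 0.1894) = 189; θ*₍189₎ = 4.64.
Upper: z₀ + z₂ = 2.060; 1 − a(z₀+z₂) = 1.0845; argument = 2.3146 → 2.31; α₂ = 0.9896; rank = 990; θ*₍990₎ = 6.56.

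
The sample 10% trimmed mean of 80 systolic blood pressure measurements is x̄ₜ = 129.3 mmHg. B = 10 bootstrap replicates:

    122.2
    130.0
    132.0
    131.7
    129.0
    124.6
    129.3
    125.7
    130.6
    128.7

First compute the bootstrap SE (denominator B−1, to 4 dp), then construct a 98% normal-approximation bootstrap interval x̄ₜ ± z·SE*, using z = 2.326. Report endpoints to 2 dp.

(121.84, 136.76)

Mean of replicates = 128.3800; sum of squared deviations = 92.6760; SE* = √(92.6760/9) = 3.2089
Margin = 2.326 × 3.2089 = 7.464
Interval: 129.3 ± 7.464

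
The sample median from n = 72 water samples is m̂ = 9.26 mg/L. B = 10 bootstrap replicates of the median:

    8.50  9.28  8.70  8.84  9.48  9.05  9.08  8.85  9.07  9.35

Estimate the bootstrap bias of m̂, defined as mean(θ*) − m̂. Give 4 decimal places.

mean(θ*) = (8.50 + 9.28 + 8.70 + 8.84 + 9.48 + 9.05 + 9.08 + 8.85 + 9.07 + 9.35) / 10 = 9.02000
bias = 9.02000 − 9.26

bias = −0.2400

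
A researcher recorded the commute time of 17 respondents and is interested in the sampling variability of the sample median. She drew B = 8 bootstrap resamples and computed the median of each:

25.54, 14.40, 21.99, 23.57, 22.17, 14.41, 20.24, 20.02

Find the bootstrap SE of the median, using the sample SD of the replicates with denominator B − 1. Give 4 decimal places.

SE* = 4.0371

Bootstrap SE is the standard deviation of the 8 replicate medians.
Mean of replicates: (25.54 + 14.40 + 21.99 + 23.57 + 22.17 + 14.41 + 20.24 + 20.02) / 8 = 162.34000 / 8 = 20.29250
Sum of squared deviations: (+5.24750)² + (−5.89250)² + (+1.69750)² + (+3.27750)² + (+1.87750)² + (−5.88250)² + (−0.05250)² + (−0.27250)² = 114.08715
Variance = 114.08715 / 7 = 16.29816
SE* = √16.29816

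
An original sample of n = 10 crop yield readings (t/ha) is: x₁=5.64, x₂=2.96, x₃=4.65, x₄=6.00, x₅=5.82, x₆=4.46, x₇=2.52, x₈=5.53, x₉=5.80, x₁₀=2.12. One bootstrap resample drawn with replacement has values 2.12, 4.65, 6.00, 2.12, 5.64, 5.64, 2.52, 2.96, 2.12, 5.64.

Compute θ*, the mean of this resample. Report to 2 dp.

Mean = (2.12 + 4.65 + 6.00 + 2.12 + 5.64 + 5.64 + 2.52 + 2.96 + 2.12 + 5.64) / 10 = 39.410 / 10 = 3.94

θ* = 3.94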